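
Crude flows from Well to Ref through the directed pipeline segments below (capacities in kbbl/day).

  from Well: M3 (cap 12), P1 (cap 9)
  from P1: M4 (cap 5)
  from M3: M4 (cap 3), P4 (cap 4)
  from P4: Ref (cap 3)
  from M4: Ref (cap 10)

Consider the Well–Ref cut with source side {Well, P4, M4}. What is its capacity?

34

Edges leaving {Well, P4, M4}: Well→P1 (9), Well→M3 (12), P4→Ref (3), M4→Ref (10).
Cut capacity = 9 + 12 + 3 + 10 = 34.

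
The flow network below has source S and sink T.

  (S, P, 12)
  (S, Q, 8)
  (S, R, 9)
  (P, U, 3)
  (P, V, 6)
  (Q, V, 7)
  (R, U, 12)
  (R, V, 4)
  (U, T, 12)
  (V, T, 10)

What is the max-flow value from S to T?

Augment S→P→U→T: bottleneck 3, flow now 3.
Augment S→P→V→T: bottleneck 6, flow now 9.
Augment S→Q→V→T: bottleneck 4, flow now 13.
Augment S→R→U→T: bottleneck 9, flow now 22.
No augmenting path remains; maximum flow = 22.
In the residual graph, reachable from S: {S, P, Q, V}.
Min-cut edges: S→R (9), P→U (3), V→T (10); capacity 9 + 3 + 10 = 22.
This cut is saturated, so no flow can exceed 22.

22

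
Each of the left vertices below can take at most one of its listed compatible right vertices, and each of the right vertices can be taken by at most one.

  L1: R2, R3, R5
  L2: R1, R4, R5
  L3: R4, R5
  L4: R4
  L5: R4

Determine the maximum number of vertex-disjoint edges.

4

Unit-capacity flow: source→left, listed edges, right→sink; max matching = max flow.
Augmenting path L1→R2 (+1); matched 1.
Augmenting path L2→R1 (+1); matched 2.
Augmenting path L3→R4 (+1); matched 3.
Augmenting path L4→R4→L3→R5 (+1); matched 4.
No augmenting path remains; maximum matching = 4.
König certificate: {L1, L2, L3, R4} is a vertex cover of size 4 (every listed pair touches it), so no matching can be larger.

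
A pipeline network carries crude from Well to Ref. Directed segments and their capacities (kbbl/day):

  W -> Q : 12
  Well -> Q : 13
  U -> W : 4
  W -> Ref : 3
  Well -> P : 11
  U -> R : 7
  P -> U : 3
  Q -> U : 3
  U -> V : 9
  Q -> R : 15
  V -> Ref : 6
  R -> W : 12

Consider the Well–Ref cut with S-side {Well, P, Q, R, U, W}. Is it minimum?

No — its capacity is 12, but the minimum cut has capacity 9.

Given cut capacity: 9 + 3 = 12.
Augment Well→P→U→V→Ref: bottleneck 3, flow now 3.
Augment Well→Q→R→W→Ref: bottleneck 3, flow now 6.
Augment Well→Q→U→V→Ref: bottleneck 3, flow now 9.
No augmenting path remains; maximum flow = 9.
In the residual graph, reachable from Well: {Well, P, Q, R, W}.
Min-cut edges: P→U (3), Q→U (3), W→Ref (3); capacity 3 + 3 + 3 = 9.
Cut capacity 12 exceeds the max flow 9, so it is not minimum.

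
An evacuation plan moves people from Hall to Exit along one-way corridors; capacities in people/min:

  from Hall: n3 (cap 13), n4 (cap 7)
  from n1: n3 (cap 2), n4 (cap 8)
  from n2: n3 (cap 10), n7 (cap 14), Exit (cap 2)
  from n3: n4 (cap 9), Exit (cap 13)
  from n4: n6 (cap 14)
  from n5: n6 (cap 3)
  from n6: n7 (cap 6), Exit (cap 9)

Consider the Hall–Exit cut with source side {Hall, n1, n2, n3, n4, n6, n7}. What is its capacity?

24

Edges leaving {Hall, n1, n2, n3, n4, n6, n7}: n2→Exit (2), n3→Exit (13), n6→Exit (9).
Cut capacity = 2 + 13 + 9 = 24.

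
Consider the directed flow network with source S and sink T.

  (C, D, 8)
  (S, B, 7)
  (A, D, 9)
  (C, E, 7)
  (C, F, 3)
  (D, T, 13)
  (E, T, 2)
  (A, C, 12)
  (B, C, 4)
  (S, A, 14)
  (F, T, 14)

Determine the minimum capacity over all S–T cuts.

18

Augment S→A→D→T: bottleneck 9, flow now 9.
Augment S→A→C→D→T: bottleneck 4, flow now 13.
Augment S→A→C→E→T: bottleneck 1, flow now 14.
Augment S→B→C→E→T: bottleneck 1, flow now 15.
Augment S→B→C→F→T: bottleneck 3, flow now 18.
No augmenting path remains; maximum flow = 18.
By max-flow min-cut, the minimum cut capacity equals the max flow.
In the residual graph, reachable from S: {S, B}.
Min-cut edges: S→A (14), B→C (4); capacity 14 + 4 = 18.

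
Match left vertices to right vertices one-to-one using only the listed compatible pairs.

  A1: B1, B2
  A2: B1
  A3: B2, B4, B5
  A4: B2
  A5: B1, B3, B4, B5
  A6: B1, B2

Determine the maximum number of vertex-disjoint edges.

Unit-capacity flow: source→left, listed edges, right→sink; max matching = max flow.
Augmenting path A1→B1 (+1); matched 1.
Augmenting path A3→B2 (+1); matched 2.
Augmenting path A5→B3 (+1); matched 3.
Augmenting path A4→B2→A3→B4 (+1); matched 4.
No augmenting path remains; maximum matching = 4.
König certificate: {A3, A5, B1, B2} is a vertex cover of size 4 (every listed pair touches it), so no matching can be larger.

4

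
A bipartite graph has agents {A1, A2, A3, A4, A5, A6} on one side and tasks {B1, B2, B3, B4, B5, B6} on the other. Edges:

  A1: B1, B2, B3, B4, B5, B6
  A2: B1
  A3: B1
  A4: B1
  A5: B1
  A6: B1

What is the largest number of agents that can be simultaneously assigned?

Unit-capacity flow: source→left, listed edges, right→sink; max matching = max flow.
Augmenting path A1→B1 (+1); matched 1.
Augmenting path A2→B1→A1→B2 (+1); matched 2.
No augmenting path remains; maximum matching = 2.
König certificate: {A1, B1} is a vertex cover of size 2 (every listed pair touches it), so no matching can be larger.

2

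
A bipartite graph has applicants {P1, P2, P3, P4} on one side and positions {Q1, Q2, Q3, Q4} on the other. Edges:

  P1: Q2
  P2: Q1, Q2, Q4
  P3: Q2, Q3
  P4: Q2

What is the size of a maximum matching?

Unit-capacity flow: source→left, listed edges, right→sink; max matching = max flow.
Augmenting path P1→Q2 (+1); matched 1.
Augmenting path P2→Q1 (+1); matched 2.
Augmenting path P3→Q3 (+1); matched 3.
No augmenting path remains; maximum matching = 3.
König certificate: {P2, P3, Q2} is a vertex cover of size 3 (every listed pair touches it), so no matching can be larger.

3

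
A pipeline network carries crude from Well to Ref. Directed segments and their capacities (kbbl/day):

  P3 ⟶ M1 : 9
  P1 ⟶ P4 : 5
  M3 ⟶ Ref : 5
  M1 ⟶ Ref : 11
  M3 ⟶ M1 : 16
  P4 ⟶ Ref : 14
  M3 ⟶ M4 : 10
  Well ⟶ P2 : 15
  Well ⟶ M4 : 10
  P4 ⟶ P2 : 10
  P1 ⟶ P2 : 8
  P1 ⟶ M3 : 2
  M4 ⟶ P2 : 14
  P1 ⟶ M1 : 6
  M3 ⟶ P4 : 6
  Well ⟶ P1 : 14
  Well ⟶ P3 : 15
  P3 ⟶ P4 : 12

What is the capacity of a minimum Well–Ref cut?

Augment Well→P3→M1→Ref: bottleneck 9, flow now 9.
Augment Well→P3→P4→Ref: bottleneck 6, flow now 15.
Augment Well→P1→M3→Ref: bottleneck 2, flow now 17.
Augment Well→P1→M1→Ref: bottleneck 2, flow now 19.
Augment Well→P1→P4→Ref: bottleneck 5, flow now 24.
Augment Well→P1→M1→P3→P4→Ref: bottleneck 3, flow now 27. (uses reverse residual edge)
No augmenting path remains; maximum flow = 27.
By max-flow min-cut, the minimum cut capacity equals the max flow.
In the residual graph, reachable from Well: {Well, P3, P1, M4, M1, P4, P2}.
Min-cut edges: P1→M3 (2), M1→Ref (11), P4→Ref (14); capacity 2 + 11 + 14 = 27.

27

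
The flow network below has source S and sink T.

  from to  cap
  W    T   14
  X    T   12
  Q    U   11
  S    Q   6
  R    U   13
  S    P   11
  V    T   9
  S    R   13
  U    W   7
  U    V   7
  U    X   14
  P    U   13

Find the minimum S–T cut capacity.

26

Augment S→P→U→V→T: bottleneck 7, flow now 7.
Augment S→P→U→W→T: bottleneck 4, flow now 11.
Augment S→Q→U→W→T: bottleneck 3, flow now 14.
Augment S→Q→U→X→T: bottleneck 3, flow now 17.
Augment S→R→U→X→T: bottleneck 9, flow now 26.
No augmenting path remains; maximum flow = 26.
By max-flow min-cut, the minimum cut capacity equals the max flow.
In the residual graph, reachable from S: {S, P, Q, R, U, X}.
Min-cut edges: U→V (7), U→W (7), X→T (12); capacity 7 + 7 + 12 = 26.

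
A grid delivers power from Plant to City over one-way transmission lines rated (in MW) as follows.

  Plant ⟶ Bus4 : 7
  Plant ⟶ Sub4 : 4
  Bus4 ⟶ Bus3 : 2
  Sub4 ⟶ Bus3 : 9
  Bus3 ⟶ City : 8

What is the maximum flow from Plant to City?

6

Augment Plant→Bus4→Bus3→City: bottleneck 2, flow now 2.
Augment Plant→Sub4→Bus3→City: bottleneck 4, flow now 6.
No augmenting path remains; maximum flow = 6.
In the residual graph, reachable from Plant: {Plant, Bus4}.
Min-cut edges: Plant→Sub4 (4), Bus4→Bus3 (2); capacity 4 + 2 = 6.
This cut is saturated, so no flow can exceed 6.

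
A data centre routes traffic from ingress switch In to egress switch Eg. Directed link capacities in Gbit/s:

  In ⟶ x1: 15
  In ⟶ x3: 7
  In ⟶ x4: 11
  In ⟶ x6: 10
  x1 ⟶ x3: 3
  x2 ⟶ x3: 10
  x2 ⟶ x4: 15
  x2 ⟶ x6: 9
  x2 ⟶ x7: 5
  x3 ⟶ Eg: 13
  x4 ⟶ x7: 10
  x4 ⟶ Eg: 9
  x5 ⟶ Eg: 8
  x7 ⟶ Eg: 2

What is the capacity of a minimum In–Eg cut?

21

Augment In→x3→Eg: bottleneck 7, flow now 7.
Augment In→x4→Eg: bottleneck 9, flow now 16.
Augment In→x1→x3→Eg: bottleneck 3, flow now 19.
Augment In→x4→x7→Eg: bottleneck 2, flow now 21.
No augmenting path remains; maximum flow = 21.
By max-flow min-cut, the minimum cut capacity equals the max flow.
In the residual graph, reachable from In: {In, x1, x6}.
Min-cut edges: In→x3 (7), In→x4 (11), x1→x3 (3); capacity 7 + 11 + 3 = 21.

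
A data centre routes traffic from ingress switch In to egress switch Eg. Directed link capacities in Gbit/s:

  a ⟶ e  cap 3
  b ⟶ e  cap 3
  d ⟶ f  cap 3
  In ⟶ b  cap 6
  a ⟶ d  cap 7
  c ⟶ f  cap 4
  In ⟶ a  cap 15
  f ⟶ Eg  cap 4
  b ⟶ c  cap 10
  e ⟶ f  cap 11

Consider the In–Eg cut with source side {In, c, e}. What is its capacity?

Edges leaving {In, c, e}: In→a (15), In→b (6), c→f (4), e→f (11).
Cut capacity = 15 + 6 + 4 + 11 = 36.

36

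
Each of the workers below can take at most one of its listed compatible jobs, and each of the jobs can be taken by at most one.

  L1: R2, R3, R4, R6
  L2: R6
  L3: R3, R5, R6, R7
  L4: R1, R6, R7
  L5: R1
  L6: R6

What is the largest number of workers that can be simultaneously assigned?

Unit-capacity flow: source→left, listed edges, right→sink; max matching = max flow.
Augmenting path L1→R2 (+1); matched 1.
Augmenting path L2→R6 (+1); matched 2.
Augmenting path L3→R3 (+1); matched 3.
Augmenting path L4→R1 (+1); matched 4.
Augmenting path L5→R1→L4→R7 (+1); matched 5.
No augmenting path remains; maximum matching = 5.
König certificate: {L1, L3, L4, L5, R6} is a vertex cover of size 5 (every listed pair touches it), so no matching can be larger.

5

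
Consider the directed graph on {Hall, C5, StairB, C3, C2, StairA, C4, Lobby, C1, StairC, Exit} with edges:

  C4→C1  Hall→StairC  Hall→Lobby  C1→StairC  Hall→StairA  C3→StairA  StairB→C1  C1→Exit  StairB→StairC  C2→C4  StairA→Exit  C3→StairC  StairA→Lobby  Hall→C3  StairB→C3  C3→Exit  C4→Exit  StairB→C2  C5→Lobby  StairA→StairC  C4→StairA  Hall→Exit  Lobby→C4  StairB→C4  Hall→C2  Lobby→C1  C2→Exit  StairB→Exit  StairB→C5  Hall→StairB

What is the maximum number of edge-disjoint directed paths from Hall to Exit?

Assign every edge capacity 1; by Menger, the answer equals the max flow.
Path Hall→Exit (+1); total 1.
Path Hall→StairB→Exit (+1); total 2.
Path Hall→C3→Exit (+1); total 3.
Path Hall→C2→Exit (+1); total 4.
Path Hall→StairA→Exit (+1); total 5.
Path Hall→Lobby→C4→Exit (+1); total 6.
No residual Hall→Exit path; max flow = 6.
Certifying cut of size 6: {Hall→C2, Hall→C3, Hall→Exit, Hall→Lobby, Hall→StairA, Hall→StairB}.

6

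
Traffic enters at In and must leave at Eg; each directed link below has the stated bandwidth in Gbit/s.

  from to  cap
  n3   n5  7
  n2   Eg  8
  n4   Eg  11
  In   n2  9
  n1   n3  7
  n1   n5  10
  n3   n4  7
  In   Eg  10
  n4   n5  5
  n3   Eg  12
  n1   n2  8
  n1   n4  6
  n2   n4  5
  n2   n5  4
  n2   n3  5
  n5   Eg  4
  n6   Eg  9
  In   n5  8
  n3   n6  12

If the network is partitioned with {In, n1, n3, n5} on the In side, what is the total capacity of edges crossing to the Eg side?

68

Edges leaving {In, n1, n3, n5}: In→n2 (9), In→Eg (10), n1→n2 (8), n1→n4 (6), n3→n4 (7), n3→n6 (12), n3→Eg (12), n5→Eg (4).
Cut capacity = 9 + 10 + 8 + 6 + 7 + 12 + 12 + 4 = 68.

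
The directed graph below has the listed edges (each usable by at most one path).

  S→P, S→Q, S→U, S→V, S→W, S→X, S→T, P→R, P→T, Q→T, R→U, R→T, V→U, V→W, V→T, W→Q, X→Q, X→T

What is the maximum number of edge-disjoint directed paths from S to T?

5

Assign every edge capacity 1; by Menger, the answer equals the max flow.
Path S→T (+1); total 1.
Path S→P→T (+1); total 2.
Path S→Q→T (+1); total 3.
Path S→V→T (+1); total 4.
Path S→X→T (+1); total 5.
No residual S→T path; max flow = 5.
Certifying cut of size 5: {Q→T, S→P, S→T, S→V, S→X}.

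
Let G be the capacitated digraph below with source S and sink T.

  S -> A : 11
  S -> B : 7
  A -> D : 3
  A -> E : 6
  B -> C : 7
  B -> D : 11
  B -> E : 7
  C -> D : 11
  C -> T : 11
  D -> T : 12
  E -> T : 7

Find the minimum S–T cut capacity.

16

Augment S→A→D→T: bottleneck 3, flow now 3.
Augment S→A→E→T: bottleneck 6, flow now 9.
Augment S→B→C→T: bottleneck 7, flow now 16.
No augmenting path remains; maximum flow = 16.
By max-flow min-cut, the minimum cut capacity equals the max flow.
In the residual graph, reachable from S: {S, A}.
Min-cut edges: S→B (7), A→D (3), A→E (6); capacity 7 + 3 + 6 = 16.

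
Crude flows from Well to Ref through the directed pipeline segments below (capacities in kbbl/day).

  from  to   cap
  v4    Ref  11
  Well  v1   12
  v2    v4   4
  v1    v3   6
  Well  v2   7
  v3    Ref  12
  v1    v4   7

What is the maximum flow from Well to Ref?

16

Augment Well→v1→v3→Ref: bottleneck 6, flow now 6.
Augment Well→v1→v4→Ref: bottleneck 6, flow now 12.
Augment Well→v2→v4→Ref: bottleneck 4, flow now 16.
No augmenting path remains; maximum flow = 16.
In the residual graph, reachable from Well: {Well, v2}.
Min-cut edges: Well→v1 (12), v2→v4 (4); capacity 12 + 4 = 16.
This cut is saturated, so no flow can exceed 16.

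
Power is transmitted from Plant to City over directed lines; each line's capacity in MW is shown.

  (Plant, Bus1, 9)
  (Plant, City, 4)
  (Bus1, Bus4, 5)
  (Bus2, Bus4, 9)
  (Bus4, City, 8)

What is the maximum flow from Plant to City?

9

Augment Plant→City: bottleneck 4, flow now 4.
Augment Plant→Bus1→Bus4→City: bottleneck 5, flow now 9.
No augmenting path remains; maximum flow = 9.
In the residual graph, reachable from Plant: {Plant, Bus1}.
Min-cut edges: Plant→City (4), Bus1→Bus4 (5); capacity 4 + 5 = 9.
This cut is saturated, so no flow can exceed 9.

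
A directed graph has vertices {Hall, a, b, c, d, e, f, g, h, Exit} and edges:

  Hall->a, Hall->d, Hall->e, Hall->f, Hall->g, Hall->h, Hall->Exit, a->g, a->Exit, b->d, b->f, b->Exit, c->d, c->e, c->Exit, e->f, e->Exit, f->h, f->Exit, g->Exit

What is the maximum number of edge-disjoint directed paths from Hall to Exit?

Assign every edge capacity 1; by Menger, the answer equals the max flow.
Path Hall→Exit (+1); total 1.
Path Hall→a→Exit (+1); total 2.
Path Hall→e→Exit (+1); total 3.
Path Hall→f→Exit (+1); total 4.
Path Hall→g→Exit (+1); total 5.
No residual Hall→Exit path; max flow = 5.
Certifying cut of size 5: {Hall→Exit, Hall→a, Hall→e, Hall→f, Hall→g}.

5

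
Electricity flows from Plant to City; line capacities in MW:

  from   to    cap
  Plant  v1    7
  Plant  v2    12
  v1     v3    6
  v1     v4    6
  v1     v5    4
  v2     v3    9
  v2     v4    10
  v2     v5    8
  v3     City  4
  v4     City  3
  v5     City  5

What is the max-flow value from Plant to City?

12

Augment Plant→v1→v3→City: bottleneck 4, flow now 4.
Augment Plant→v1→v4→City: bottleneck 3, flow now 7.
Augment Plant→v2→v5→City: bottleneck 5, flow now 12.
No augmenting path remains; maximum flow = 12.
In the residual graph, reachable from Plant: {Plant, v1, v2, v3, v4, v5}.
Min-cut edges: v3→City (4), v4→City (3), v5→City (5); capacity 4 + 3 + 5 = 12.
This cut is saturated, so no flow can exceed 12.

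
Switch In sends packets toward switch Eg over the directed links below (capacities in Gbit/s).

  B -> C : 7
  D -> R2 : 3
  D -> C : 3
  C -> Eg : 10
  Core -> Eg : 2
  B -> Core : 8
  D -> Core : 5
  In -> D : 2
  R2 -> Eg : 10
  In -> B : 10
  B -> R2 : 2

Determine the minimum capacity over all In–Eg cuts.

Augment In→B→R2→Eg: bottleneck 2, flow now 2.
Augment In→B→Core→Eg: bottleneck 2, flow now 4.
Augment In→B→C→Eg: bottleneck 6, flow now 10.
Augment In→D→R2→Eg: bottleneck 2, flow now 12.
No augmenting path remains; maximum flow = 12.
By max-flow min-cut, the minimum cut capacity equals the max flow.
In the residual graph, reachable from In: {In}.
Min-cut edges: In→B (10), In→D (2); capacity 10 + 2 = 12.

12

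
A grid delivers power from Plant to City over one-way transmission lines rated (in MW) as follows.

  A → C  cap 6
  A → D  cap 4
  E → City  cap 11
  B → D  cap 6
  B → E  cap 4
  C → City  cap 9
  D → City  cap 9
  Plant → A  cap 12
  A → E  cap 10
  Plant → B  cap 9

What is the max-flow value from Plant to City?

21

Augment Plant→A→C→City: bottleneck 6, flow now 6.
Augment Plant→A→D→City: bottleneck 4, flow now 10.
Augment Plant→A→E→City: bottleneck 2, flow now 12.
Augment Plant→B→D→City: bottleneck 5, flow now 17.
Augment Plant→B→E→City: bottleneck 4, flow now 21.
No augmenting path remains; maximum flow = 21.
In the residual graph, reachable from Plant: {Plant}.
Min-cut edges: Plant→A (12), Plant→B (9); capacity 12 + 9 = 21.
This cut is saturated, so no flow can exceed 21.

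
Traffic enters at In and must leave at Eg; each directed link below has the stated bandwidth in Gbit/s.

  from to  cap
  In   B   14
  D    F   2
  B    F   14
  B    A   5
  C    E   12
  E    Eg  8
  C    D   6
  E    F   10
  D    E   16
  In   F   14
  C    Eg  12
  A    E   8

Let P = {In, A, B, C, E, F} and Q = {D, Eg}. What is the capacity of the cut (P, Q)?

Edges leaving {In, A, B, C, E, F}: C→D (6), C→Eg (12), E→Eg (8).
Cut capacity = 6 + 12 + 8 = 26.

26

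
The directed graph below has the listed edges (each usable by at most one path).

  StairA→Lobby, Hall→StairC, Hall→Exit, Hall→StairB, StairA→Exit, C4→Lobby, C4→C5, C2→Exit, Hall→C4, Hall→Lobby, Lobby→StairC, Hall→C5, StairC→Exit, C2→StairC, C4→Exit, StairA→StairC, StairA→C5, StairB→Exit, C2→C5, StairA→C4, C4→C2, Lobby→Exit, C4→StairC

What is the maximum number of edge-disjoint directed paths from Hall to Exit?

5

Assign every edge capacity 1; by Menger, the answer equals the max flow.
Path Hall→Exit (+1); total 1.
Path Hall→C4→Exit (+1); total 2.
Path Hall→Lobby→Exit (+1); total 3.
Path Hall→StairB→Exit (+1); total 4.
Path Hall→StairC→Exit (+1); total 5.
No residual Hall→Exit path; max flow = 5.
Certifying cut of size 5: {Hall→C4, Hall→Exit, Hall→Lobby, Hall→StairB, Hall→StairC}.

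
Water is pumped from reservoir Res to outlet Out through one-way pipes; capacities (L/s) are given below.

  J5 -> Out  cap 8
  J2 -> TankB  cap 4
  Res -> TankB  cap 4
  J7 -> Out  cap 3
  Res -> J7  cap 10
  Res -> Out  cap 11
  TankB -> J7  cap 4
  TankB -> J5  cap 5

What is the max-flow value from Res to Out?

Augment Res→Out: bottleneck 11, flow now 11.
Augment Res→J7→Out: bottleneck 3, flow now 14.
Augment Res→TankB→J5→Out: bottleneck 4, flow now 18.
No augmenting path remains; maximum flow = 18.
In the residual graph, reachable from Res: {Res, J7}.
Min-cut edges: Res→TankB (4), Res→Out (11), J7→Out (3); capacity 4 + 11 + 3 = 18.
This cut is saturated, so no flow can exceed 18.

18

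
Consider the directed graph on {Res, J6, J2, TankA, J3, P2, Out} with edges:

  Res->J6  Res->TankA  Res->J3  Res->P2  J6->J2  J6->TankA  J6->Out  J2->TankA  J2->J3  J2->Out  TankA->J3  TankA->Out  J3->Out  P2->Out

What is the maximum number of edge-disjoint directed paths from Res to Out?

4

Assign every edge capacity 1; by Menger, the answer equals the max flow.
Path Res→J6→Out (+1); total 1.
Path Res→TankA→Out (+1); total 2.
Path Res→J3→Out (+1); total 3.
Path Res→P2→Out (+1); total 4.
No residual Res→Out path; max flow = 4.
Certifying cut of size 4: {Res→J3, Res→J6, Res→P2, Res→TankA}.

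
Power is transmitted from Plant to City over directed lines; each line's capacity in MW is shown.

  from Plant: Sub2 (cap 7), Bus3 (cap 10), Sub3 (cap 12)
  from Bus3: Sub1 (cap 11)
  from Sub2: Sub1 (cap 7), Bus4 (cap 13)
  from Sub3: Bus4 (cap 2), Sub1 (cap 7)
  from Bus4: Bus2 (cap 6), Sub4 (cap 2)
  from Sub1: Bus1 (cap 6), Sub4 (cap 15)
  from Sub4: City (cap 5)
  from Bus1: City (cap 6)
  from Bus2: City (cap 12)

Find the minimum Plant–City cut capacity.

Augment Plant→Bus3→Sub1→Sub4→City: bottleneck 5, flow now 5.
Augment Plant→Bus3→Sub1→Bus1→City: bottleneck 5, flow now 10.
Augment Plant→Sub2→Bus4→Bus2→City: bottleneck 6, flow now 16.
Augment Plant→Sub2→Sub1→Bus1→City: bottleneck 1, flow now 17.
No augmenting path remains; maximum flow = 17.
By max-flow min-cut, the minimum cut capacity equals the max flow.
In the residual graph, reachable from Plant: {Plant, Bus3, Sub2, Sub3, Bus4, Sub1, Sub4}.
Min-cut edges: Bus4→Bus2 (6), Sub1→Bus1 (6), Sub4→City (5); capacity 6 + 6 + 5 = 17.

17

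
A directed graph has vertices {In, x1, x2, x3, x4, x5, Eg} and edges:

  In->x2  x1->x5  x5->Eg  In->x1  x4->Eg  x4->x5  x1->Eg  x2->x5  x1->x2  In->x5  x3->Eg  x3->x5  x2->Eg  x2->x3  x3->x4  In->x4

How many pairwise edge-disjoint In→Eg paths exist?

4

Assign every edge capacity 1; by Menger, the answer equals the max flow.
Path In→x1→Eg (+1); total 1.
Path In→x2→Eg (+1); total 2.
Path In→x4→Eg (+1); total 3.
Path In→x5→Eg (+1); total 4.
No residual In→Eg path; max flow = 4.
Certifying cut of size 4: {In→x1, In→x2, In→x4, In→x5}.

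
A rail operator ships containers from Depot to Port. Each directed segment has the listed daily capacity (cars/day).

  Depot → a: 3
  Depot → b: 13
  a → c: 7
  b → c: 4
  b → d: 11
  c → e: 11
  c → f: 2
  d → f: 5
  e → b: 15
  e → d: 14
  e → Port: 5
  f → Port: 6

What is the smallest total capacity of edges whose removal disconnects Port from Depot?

11

Augment Depot→a→c→e→Port: bottleneck 3, flow now 3.
Augment Depot→b→c→e→Port: bottleneck 2, flow now 5.
Augment Depot→b→c→f→Port: bottleneck 2, flow now 7.
Augment Depot→b→d→f→Port: bottleneck 4, flow now 11.
No augmenting path remains; maximum flow = 11.
By max-flow min-cut, the minimum cut capacity equals the max flow.
In the residual graph, reachable from Depot: {Depot, a, b, c, d, e, f}.
Min-cut edges: e→Port (5), f→Port (6); capacity 5 + 6 = 11.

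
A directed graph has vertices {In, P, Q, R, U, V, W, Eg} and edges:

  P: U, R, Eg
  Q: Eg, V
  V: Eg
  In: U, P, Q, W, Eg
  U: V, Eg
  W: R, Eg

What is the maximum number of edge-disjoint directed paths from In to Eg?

5

Assign every edge capacity 1; by Menger, the answer equals the max flow.
Path In→Eg (+1); total 1.
Path In→P→Eg (+1); total 2.
Path In→Q→Eg (+1); total 3.
Path In→U→Eg (+1); total 4.
Path In→W→Eg (+1); total 5.
No residual In→Eg path; max flow = 5.
Certifying cut of size 5: {In→Eg, In→P, In→Q, In→U, In→W}.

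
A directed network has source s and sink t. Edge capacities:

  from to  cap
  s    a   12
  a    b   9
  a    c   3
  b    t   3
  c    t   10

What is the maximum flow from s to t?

6

Augment s→a→b→t: bottleneck 3, flow now 3.
Augment s→a→c→t: bottleneck 3, flow now 6.
No augmenting path remains; maximum flow = 6.
In the residual graph, reachable from s: {s, a, b}.
Min-cut edges: a→c (3), b→t (3); capacity 3 + 3 = 6.
This cut is saturated, so no flow can exceed 6.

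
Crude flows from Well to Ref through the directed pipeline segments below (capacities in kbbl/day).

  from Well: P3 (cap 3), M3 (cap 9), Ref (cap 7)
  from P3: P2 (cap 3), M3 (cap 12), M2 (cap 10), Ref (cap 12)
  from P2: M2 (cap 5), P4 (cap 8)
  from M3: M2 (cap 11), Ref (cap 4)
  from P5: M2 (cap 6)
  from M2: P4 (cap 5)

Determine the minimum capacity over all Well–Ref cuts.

14

Augment Well→Ref: bottleneck 7, flow now 7.
Augment Well→P3→Ref: bottleneck 3, flow now 10.
Augment Well→M3→Ref: bottleneck 4, flow now 14.
No augmenting path remains; maximum flow = 14.
By max-flow min-cut, the minimum cut capacity equals the max flow.
In the residual graph, reachable from Well: {Well, M3, M2, P4}.
Min-cut edges: Well→P3 (3), Well→Ref (7), M3→Ref (4); capacity 3 + 7 + 4 = 14.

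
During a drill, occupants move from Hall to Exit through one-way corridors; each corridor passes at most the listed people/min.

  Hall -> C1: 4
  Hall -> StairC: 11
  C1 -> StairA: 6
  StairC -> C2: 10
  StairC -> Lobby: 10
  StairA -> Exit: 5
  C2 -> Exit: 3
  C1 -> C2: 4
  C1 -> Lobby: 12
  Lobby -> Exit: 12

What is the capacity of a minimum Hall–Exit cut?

Augment Hall→C1→StairA→Exit: bottleneck 4, flow now 4.
Augment Hall→StairC→Lobby→Exit: bottleneck 10, flow now 14.
Augment Hall→StairC→C2→Exit: bottleneck 1, flow now 15.
No augmenting path remains; maximum flow = 15.
By max-flow min-cut, the minimum cut capacity equals the max flow.
In the residual graph, reachable from Hall: {Hall}.
Min-cut edges: Hall→C1 (4), Hall→StairC (11); capacity 4 + 11 = 15.

15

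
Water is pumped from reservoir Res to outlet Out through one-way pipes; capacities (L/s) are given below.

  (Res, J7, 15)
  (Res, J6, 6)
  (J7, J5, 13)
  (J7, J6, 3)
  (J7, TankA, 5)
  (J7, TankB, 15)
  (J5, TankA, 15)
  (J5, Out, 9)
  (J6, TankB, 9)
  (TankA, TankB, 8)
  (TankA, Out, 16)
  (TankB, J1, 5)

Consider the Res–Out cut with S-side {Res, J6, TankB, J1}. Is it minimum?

Yes — it is a minimum cut (capacity 15).

Given cut capacity: 15 = 15.
Augment Res→J7→J5→Out: bottleneck 9, flow now 9.
Augment Res→J7→TankA→Out: bottleneck 5, flow now 14.
Augment Res→J7→J5→TankA→Out: bottleneck 1, flow now 15.
No augmenting path remains; maximum flow = 15.
Cut capacity 15 equals the max flow, so it is a minimum cut.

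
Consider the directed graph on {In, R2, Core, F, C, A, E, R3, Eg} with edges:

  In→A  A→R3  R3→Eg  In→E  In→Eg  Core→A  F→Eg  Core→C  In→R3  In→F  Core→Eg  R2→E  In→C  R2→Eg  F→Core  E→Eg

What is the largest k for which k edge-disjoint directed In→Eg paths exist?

4

Assign every edge capacity 1; by Menger, the answer equals the max flow.
Path In→Eg (+1); total 1.
Path In→F→Eg (+1); total 2.
Path In→E→Eg (+1); total 3.
Path In→R3→Eg (+1); total 4.
No residual In→Eg path; max flow = 4.
Certifying cut of size 4: {In→E, In→Eg, In→F, R3→Eg}.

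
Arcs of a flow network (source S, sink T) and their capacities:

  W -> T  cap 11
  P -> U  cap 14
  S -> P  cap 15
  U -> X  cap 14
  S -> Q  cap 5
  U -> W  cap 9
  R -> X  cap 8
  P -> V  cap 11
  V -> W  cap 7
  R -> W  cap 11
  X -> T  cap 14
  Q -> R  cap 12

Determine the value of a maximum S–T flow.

20

Augment S→P→U→W→T: bottleneck 9, flow now 9.
Augment S→P→U→X→T: bottleneck 5, flow now 14.
Augment S→P→V→W→T: bottleneck 1, flow now 15.
Augment S→Q→R→W→T: bottleneck 1, flow now 16.
Augment S→Q→R→X→T: bottleneck 4, flow now 20.
No augmenting path remains; maximum flow = 20.
In the residual graph, reachable from S: {S}.
Min-cut edges: S→P (15), S→Q (5); capacity 15 + 5 = 20.
This cut is saturated, so no flow can exceed 20.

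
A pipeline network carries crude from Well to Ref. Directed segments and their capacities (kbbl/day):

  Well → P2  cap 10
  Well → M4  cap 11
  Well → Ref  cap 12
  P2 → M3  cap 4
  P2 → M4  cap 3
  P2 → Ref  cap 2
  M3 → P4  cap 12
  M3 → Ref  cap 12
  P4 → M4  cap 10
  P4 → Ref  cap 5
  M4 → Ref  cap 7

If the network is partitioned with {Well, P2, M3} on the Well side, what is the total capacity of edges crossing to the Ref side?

52

Edges leaving {Well, P2, M3}: Well→M4 (11), Well→Ref (12), P2→M4 (3), P2→Ref (2), M3→P4 (12), M3→Ref (12).
Cut capacity = 11 + 12 + 3 + 2 + 12 + 12 = 52.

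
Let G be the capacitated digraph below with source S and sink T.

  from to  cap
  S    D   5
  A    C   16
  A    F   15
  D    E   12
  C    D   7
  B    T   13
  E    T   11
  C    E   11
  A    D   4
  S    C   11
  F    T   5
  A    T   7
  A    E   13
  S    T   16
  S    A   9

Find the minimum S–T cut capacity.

36

Augment S→T: bottleneck 16, flow now 16.
Augment S→A→T: bottleneck 7, flow now 23.
Augment S→A→E→T: bottleneck 2, flow now 25.
Augment S→C→E→T: bottleneck 9, flow now 34.
Augment S→C→E→A→F→T: bottleneck 2, flow now 36. (uses reverse residual edge)
No augmenting path remains; maximum flow = 36.
By max-flow min-cut, the minimum cut capacity equals the max flow.
In the residual graph, reachable from S: {S, C, D, E}.
Min-cut edges: S→A (9), S→T (16), E→T (11); capacity 9 + 16 + 11 = 36.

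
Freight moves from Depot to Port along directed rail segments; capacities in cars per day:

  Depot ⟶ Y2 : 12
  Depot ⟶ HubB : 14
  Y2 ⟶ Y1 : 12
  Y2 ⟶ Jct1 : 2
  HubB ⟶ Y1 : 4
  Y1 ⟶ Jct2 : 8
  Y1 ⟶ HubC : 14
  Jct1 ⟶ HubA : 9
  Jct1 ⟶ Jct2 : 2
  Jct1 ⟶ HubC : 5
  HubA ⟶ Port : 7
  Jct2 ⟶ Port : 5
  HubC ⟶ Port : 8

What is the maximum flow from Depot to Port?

Augment Depot→Y2→Y1→Jct2→Port: bottleneck 5, flow now 5.
Augment Depot→Y2→Y1→HubC→Port: bottleneck 7, flow now 12.
Augment Depot→HubB→Y1→HubC→Port: bottleneck 1, flow now 13.
Augment Depot→HubB→Y1→Y2→Jct1→HubA→Port: bottleneck 2, flow now 15. (uses reverse residual edge)
No augmenting path remains; maximum flow = 15.
In the residual graph, reachable from Depot: {Depot, Y2, HubB, Y1, Jct2, HubC}.
Min-cut edges: Y2→Jct1 (2), Jct2→Port (5), HubC→Port (8); capacity 2 + 5 + 8 = 15.
This cut is saturated, so no flow can exceed 15.

15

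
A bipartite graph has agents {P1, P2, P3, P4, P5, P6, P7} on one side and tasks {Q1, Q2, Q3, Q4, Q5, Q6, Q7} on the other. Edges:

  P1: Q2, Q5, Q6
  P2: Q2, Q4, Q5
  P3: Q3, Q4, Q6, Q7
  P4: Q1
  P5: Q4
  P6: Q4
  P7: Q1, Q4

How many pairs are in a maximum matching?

5

Unit-capacity flow: source→left, listed edges, right→sink; max matching = max flow.
Augmenting path P1→Q2 (+1); matched 1.
Augmenting path P2→Q4 (+1); matched 2.
Augmenting path P3→Q3 (+1); matched 3.
Augmenting path P4→Q1 (+1); matched 4.
Augmenting path P5→Q4→P2→Q5 (+1); matched 5.
No augmenting path remains; maximum matching = 5.
König certificate: {P1, P2, P3, Q1, Q4} is a vertex cover of size 5 (every listed pair touches it), so no matching can be larger.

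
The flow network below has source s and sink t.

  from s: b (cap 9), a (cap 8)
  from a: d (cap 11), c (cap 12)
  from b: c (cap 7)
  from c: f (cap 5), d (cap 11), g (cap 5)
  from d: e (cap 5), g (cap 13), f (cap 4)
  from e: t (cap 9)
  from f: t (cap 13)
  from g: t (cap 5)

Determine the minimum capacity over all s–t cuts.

Augment s→a→c→f→t: bottleneck 5, flow now 5.
Augment s→a→c→g→t: bottleneck 3, flow now 8.
Augment s→b→c→g→t: bottleneck 2, flow now 10.
Augment s→b→c→d→e→t: bottleneck 5, flow now 15.
No augmenting path remains; maximum flow = 15.
By max-flow min-cut, the minimum cut capacity equals the max flow.
In the residual graph, reachable from s: {s, b}.
Min-cut edges: s→a (8), b→c (7); capacity 8 + 7 = 15.

15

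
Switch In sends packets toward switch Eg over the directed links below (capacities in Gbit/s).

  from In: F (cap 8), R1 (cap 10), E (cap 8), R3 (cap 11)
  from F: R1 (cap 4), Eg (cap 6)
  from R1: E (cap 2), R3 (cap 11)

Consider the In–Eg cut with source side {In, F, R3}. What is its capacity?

28

Edges leaving {In, F, R3}: In→R1 (10), In→E (8), F→R1 (4), F→Eg (6).
Cut capacity = 10 + 8 + 4 + 6 = 28.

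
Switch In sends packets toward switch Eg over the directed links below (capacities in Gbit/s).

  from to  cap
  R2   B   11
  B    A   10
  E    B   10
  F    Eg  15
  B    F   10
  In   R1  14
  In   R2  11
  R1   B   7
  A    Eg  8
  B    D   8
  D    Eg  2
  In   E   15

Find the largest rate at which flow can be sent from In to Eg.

Augment In→R1→B→F→Eg: bottleneck 7, flow now 7.
Augment In→R2→B→F→Eg: bottleneck 3, flow now 10.
Augment In→R2→B→D→Eg: bottleneck 2, flow now 12.
Augment In→R2→B→A→Eg: bottleneck 6, flow now 18.
Augment In→E→B→A→Eg: bottleneck 2, flow now 20.
No augmenting path remains; maximum flow = 20.
In the residual graph, reachable from In: {In, R1, R2, E, B, D, A}.
Min-cut edges: B→F (10), D→Eg (2), A→Eg (8); capacity 10 + 2 + 8 = 20.
This cut is saturated, so no flow can exceed 20.

20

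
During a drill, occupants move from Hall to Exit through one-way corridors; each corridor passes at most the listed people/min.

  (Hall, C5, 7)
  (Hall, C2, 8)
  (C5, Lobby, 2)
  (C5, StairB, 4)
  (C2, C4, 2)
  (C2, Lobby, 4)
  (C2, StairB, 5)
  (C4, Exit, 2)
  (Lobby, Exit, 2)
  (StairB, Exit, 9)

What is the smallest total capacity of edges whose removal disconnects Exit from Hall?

Augment Hall→C5→Lobby→Exit: bottleneck 2, flow now 2.
Augment Hall→C5→StairB→Exit: bottleneck 4, flow now 6.
Augment Hall→C2→C4→Exit: bottleneck 2, flow now 8.
Augment Hall→C2→StairB→Exit: bottleneck 5, flow now 13.
No augmenting path remains; maximum flow = 13.
By max-flow min-cut, the minimum cut capacity equals the max flow.
In the residual graph, reachable from Hall: {Hall, C5, C2, Lobby}.
Min-cut edges: C5→StairB (4), C2→C4 (2), C2→StairB (5), Lobby→Exit (2); capacity 4 + 2 + 5 + 2 = 13.

13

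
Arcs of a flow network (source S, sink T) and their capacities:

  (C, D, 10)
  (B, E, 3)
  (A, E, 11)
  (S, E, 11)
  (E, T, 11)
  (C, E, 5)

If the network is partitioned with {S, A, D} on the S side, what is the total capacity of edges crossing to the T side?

22

Edges leaving {S, A, D}: S→E (11), A→E (11).
Cut capacity = 11 + 11 = 22.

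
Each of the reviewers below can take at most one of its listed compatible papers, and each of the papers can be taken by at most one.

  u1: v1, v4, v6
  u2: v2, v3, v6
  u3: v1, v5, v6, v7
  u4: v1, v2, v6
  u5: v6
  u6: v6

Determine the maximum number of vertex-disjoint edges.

Unit-capacity flow: source→left, listed edges, right→sink; max matching = max flow.
Augmenting path u1→v1 (+1); matched 1.
Augmenting path u2→v2 (+1); matched 2.
Augmenting path u3→v5 (+1); matched 3.
Augmenting path u4→v6 (+1); matched 4.
Augmenting path u5→v6→u4→v1→u1→v4 (+1); matched 5.
No augmenting path remains; maximum matching = 5.
König certificate: {u1, u2, u3, u4, v6} is a vertex cover of size 5 (every listed pair touches it), so no matching can be larger.

5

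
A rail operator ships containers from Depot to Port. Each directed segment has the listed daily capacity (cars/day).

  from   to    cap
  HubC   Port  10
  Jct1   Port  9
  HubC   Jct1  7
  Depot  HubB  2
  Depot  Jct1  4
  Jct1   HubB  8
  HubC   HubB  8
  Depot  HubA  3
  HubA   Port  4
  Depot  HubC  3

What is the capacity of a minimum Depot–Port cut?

Augment Depot→HubC→Port: bottleneck 3, flow now 3.
Augment Depot→HubA→Port: bottleneck 3, flow now 6.
Augment Depot→Jct1→Port: bottleneck 4, flow now 10.
No augmenting path remains; maximum flow = 10.
By max-flow min-cut, the minimum cut capacity equals the max flow.
In the residual graph, reachable from Depot: {Depot, HubB}.
Min-cut edges: Depot→HubC (3), Depot→HubA (3), Depot→Jct1 (4); capacity 3 + 3 + 4 = 10.

10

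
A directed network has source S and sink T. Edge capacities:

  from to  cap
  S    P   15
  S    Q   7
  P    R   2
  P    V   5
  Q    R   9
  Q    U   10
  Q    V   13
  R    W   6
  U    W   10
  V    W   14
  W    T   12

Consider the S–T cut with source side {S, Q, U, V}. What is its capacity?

48

Edges leaving {S, Q, U, V}: S→P (15), Q→R (9), U→W (10), V→W (14).
Cut capacity = 15 + 9 + 10 + 14 = 48.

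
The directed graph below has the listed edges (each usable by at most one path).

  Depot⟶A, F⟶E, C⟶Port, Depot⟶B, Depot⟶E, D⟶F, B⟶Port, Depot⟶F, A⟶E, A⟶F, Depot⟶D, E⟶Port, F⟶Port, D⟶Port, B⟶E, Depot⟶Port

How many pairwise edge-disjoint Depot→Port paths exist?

5

Assign every edge capacity 1; by Menger, the answer equals the max flow.
Path Depot→Port (+1); total 1.
Path Depot→B→Port (+1); total 2.
Path Depot→D→Port (+1); total 3.
Path Depot→E→Port (+1); total 4.
Path Depot→F→Port (+1); total 5.
No residual Depot→Port path; max flow = 5.
Certifying cut of size 5: {Depot→B, Depot→D, Depot→Port, E→Port, F→Port}.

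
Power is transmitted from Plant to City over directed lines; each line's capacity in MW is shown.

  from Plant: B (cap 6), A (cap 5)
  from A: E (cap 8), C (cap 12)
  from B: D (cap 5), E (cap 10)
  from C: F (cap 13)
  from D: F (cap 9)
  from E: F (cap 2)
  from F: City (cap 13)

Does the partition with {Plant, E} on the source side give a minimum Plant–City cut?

No — its capacity is 13, but the minimum cut has capacity 11.

Given cut capacity: 5 + 6 + 2 = 13.
Augment Plant→A→C→F→City: bottleneck 5, flow now 5.
Augment Plant→B→D→F→City: bottleneck 5, flow now 10.
Augment Plant→B→E→F→City: bottleneck 1, flow now 11.
No augmenting path remains; maximum flow = 11.
In the residual graph, reachable from Plant: {Plant}.
Min-cut edges: Plant→A (5), Plant→B (6); capacity 5 + 6 = 11.
Cut capacity 13 exceeds the max flow 11, so it is not minimum.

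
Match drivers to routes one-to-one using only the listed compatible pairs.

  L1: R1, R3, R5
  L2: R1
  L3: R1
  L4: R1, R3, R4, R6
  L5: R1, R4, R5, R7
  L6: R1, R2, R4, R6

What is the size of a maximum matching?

Unit-capacity flow: source→left, listed edges, right→sink; max matching = max flow.
Augmenting path L1→R1 (+1); matched 1.
Augmenting path L4→R3 (+1); matched 2.
Augmenting path L5→R4 (+1); matched 3.
Augmenting path L6→R2 (+1); matched 4.
Augmenting path L2→R1→L1→R5 (+1); matched 5.
No augmenting path remains; maximum matching = 5.
König certificate: {L1, L4, L5, L6, R1} is a vertex cover of size 5 (every listed pair touches it), so no matching can be larger.

5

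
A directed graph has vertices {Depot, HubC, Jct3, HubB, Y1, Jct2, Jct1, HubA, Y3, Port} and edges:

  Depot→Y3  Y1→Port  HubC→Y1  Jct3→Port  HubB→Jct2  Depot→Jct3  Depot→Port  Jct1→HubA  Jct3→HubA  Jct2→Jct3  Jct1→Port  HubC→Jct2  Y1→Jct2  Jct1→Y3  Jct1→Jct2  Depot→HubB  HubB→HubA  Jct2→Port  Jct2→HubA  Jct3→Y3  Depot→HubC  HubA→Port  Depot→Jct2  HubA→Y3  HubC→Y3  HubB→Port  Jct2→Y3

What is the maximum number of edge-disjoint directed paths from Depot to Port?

Assign every edge capacity 1; by Menger, the answer equals the max flow.
Path Depot→Port (+1); total 1.
Path Depot→Jct3→Port (+1); total 2.
Path Depot→HubB→Port (+1); total 3.
Path Depot→Jct2→Port (+1); total 4.
Path Depot→HubC→Y1→Port (+1); total 5.
No residual Depot→Port path; max flow = 5.
Certifying cut of size 5: {Depot→HubB, Depot→HubC, Depot→Jct2, Depot→Jct3, Depot→Port}.

5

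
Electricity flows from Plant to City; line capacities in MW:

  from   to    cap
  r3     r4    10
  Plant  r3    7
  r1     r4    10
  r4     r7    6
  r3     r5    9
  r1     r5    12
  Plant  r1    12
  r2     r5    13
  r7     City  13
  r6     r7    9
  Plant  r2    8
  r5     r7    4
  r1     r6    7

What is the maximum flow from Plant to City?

Augment Plant→r1→r4→r7→City: bottleneck 6, flow now 6.
Augment Plant→r1→r5→r7→City: bottleneck 4, flow now 10.
Augment Plant→r1→r6→r7→City: bottleneck 2, flow now 12.
Augment Plant→r2→r5→r1→r6→r7→City: bottleneck 1, flow now 13. (uses reverse residual edge)
No augmenting path remains; maximum flow = 13.
In the residual graph, reachable from Plant: {Plant, r1, r2, r3, r4, r5, r6, r7}.
Min-cut edges: r7→City (13); capacity 13 = 13.
This cut is saturated, so no flow can exceed 13.

13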